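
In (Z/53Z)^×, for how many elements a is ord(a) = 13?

12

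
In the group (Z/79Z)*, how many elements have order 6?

2

φ(79) = 79 − 1 = 78 = 2 · 3 · 13.
(Z/79Z)^× is cyclic (|G| = 78); a cyclic group of order m has exactly φ(d) elements of each order d | m, and none otherwise.
6 = 2 · 3 divides 78, and φ(6) = 2.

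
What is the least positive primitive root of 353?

3

φ(353) = 353 − 1 = 352 = 2^5 · 11.
g is a primitive root iff g^(352/q) ≢ 1 (mod 353) for each prime q ∈ {2, 11}.
g = 2: 2^176 ≡ 1 — hits 1, so not a primitive root.
g = 3: 3^176 ≡ 352; 3^32 ≡ 140 — none is 1, so 3 is a primitive root.
Hence the least primitive root of 353 is 3.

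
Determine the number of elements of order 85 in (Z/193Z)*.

0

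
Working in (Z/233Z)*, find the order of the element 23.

29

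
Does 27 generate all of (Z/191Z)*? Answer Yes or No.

No

φ(191) = 191 − 1 = 190 = 2 · 5 · 19.
It suffices to check that the order of 27 is not a proper divisor of 190: compute 27^(190/q) for q ∈ {2, 5, 19}.
27^95 ≡ 1 (mod 191)  [q = 2: ≡ 1 ✗]
27^38 ≡ 109 (mod 191)  [q = 5: ≢ 1 ✓]
27^10 ≡ 69 (mod 191)  [q = 19: ≢ 1 ✓]
The check at q = 2 fails, so 27 generates a proper subgroup.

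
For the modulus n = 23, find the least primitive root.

φ(23) = 23 − 1 = 22 = 2 · 11.
Test candidates g = 2, 3, … against the prime factors q ∈ {2, 11} of φ(23): g is a generator iff g^(22/q) ≢ 1 for every such q.
g = 2: 2^11 ≡ 1 — hits 1, so not a primitive root.
g = 3: 3^11 ≡ 1 — hits 1, so not a primitive root.
g = 4: 4^11 ≡ 1 — hits 1, so not a primitive root.
g = 5: 5^11 ≡ 22; 5^2 ≡ 2 — none is 1, so 5 is a primitive root.
So 5 is the smallest generator of (Z/23Z)^×.

5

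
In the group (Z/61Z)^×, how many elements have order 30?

8

φ(61) = 61 − 1 = 60 = 2^2 · 3 · 5.
(Z/61Z)^× is cyclic (|G| = 60); a cyclic group of order m has exactly φ(d) elements of each order d | m, and none otherwise.
30 = 2 · 3 · 5 divides 60, and φ(30) = 8.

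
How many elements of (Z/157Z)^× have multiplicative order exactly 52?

24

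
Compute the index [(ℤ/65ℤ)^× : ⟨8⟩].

ord(8) | φ(65) = φ(5·13) = (5−1)·(13−1) = 4·12 = 48 = 2^4 · 3.
Divisors of 48: 1, 2, 3, 4, 6, 8, 12, 16, 24, 48.
Test each divisor d:
8^1 ≡ 8
8^2 ≡ 64
8^3 ≡ 57
8^4 ≡ 1
Thus |⟨8⟩| = ord(8) = 4.
Index = |(Z/65Z)^×| / |⟨8⟩| = 48 / 4 = 12.

12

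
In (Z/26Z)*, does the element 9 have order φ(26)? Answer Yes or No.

φ(26) = φ(2)·φ(13) = 1·12 = 12 = 2^2 · 3.
It suffices to check that the order of 9 is not a proper divisor of 12: compute 9^(12/q) for q ∈ {2, 3}.
9^6 ≡ 1 (mod 26)  [q = 2: ≡ 1 ✗]
9^4 ≡ 9 (mod 26)  [q = 3: ≢ 1 ✓]
Since 9^6 ≡ 1, the order of 9 divides 6 < 12, so 9 is not a primitive root.

No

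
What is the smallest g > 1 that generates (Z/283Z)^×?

3

φ(283) = 283 − 1 = 282 = 2 · 3 · 47.
Test candidates g = 2, 3, … against the prime factors q ∈ {2, 3, 47} of φ(283): g is a generator iff g^(282/q) ≢ 1 for every such q.
g = 2: 2^141 ≡ 282; 2^94 ≡ 1 — hits 1, so not a primitive root.
g = 3: 3^141 ≡ 282; 3^94 ≡ 238; 3^6 ≡ 163 — none is 1, so 3 is a primitive root.
The smallest primitive root modulo 283 is 3.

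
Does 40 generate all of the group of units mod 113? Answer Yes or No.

No

φ(113) = 113 − 1 = 112 = 2^4 · 7.
Test 40^(112/q) mod 113 for each prime factor q of 112:
40^56 ≡ 112 (mod 113)  [q = 2: ≢ 1 ✓]
40^16 ≡ 1 (mod 113)  [q = 7: ≡ 1 ✗]
40^16 ≡ 1 shows ord(40) | 16, strictly less than φ(113); not a primitive root.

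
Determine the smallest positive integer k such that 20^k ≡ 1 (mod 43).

42

By Lagrange's theorem, ord_43(20) divides φ(43) = 43 − 1 = 42 = 2 · 3 · 7.
Divisors of 42: 1, 2, 3, 6, 7, 14, 21, 42.
Test each divisor d:
20^1 ≡ 20 (mod 43)
20^2 ≡ 13 (mod 43)
20^3 ≡ 2 (mod 43)
20^6 ≡ 4 (mod 43)
20^7 ≡ 37 (mod 43)
20^14 ≡ 36 (mod 43)
20^21 ≡ 42 (mod 43)
20^42 ≡ 1 (mod 43) ✓
Hence ord(20) = 42.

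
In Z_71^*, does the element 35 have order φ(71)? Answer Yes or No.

Yes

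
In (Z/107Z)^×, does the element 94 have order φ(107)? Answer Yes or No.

φ(107) = 107 − 1 = 106 = 2 · 53.
Test 94^(106/q) mod 107 for each prime factor q of 106:
94^53 ≡ 106 (mod 107)  [q = 2: ≢ 1 ✓]
94^2 ≡ 62 (mod 107)  [q = 53: ≢ 1 ✓]
All checks pass, so 94 has order 106 and is a primitive root modulo 107.

Yes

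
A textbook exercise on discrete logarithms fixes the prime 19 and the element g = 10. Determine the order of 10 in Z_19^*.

Since 10 ∈ (Z/19Z)^×, its order divides φ(19) = 19 − 1 = 18 = 2 · 3^2.
Divisors of 18: 1, 2, 3, 6, 9, 18.
Evaluate successive powers at the divisors of 18:
10^1 ≡ 10
10^2 ≡ 5
10^3 ≡ 12
10^6 ≡ 11
10^9 ≡ 18
10^18 ≡ 1
Hence ord(10) = 18.

18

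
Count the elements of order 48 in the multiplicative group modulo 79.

0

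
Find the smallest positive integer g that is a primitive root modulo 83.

2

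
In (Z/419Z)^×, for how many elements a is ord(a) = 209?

180

φ(419) = 419 − 1 = 418 = 2 · 11 · 19.
Since (Z/419Z)^× is cyclic of order 418, the number of elements of order d is φ(d) when d | 418 and 0 otherwise.
209 = 11 · 19 divides 418, and φ(209) = 180.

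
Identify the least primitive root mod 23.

5

φ(23) = 23 − 1 = 22 = 2 · 11.
g is a primitive root iff g^(22/q) ≢ 1 (mod 23) for each prime q ∈ {2, 11}.
g = 2: 2^11 ≡ 1 — hits 1, so not a primitive root.
g = 3: 3^11 ≡ 1 — hits 1, so not a primitive root.
g = 4: 4^11 ≡ 1 — hits 1, so not a primitive root.
g = 5: 5^11 ≡ 22; 5^2 ≡ 2 — none is 1, so 5 is a primitive root.
Hence the least primitive root of 23 is 5.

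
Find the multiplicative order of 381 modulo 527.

By Lagrange's theorem, ord_527(381) divides φ(527) = φ(17·31) = (17−1)·(31−1) = 16·30 = 480 = 2^5 · 3 · 5.
Divisors of 480: 1, 2, 3, 4, 5, 6, 8, 10, 12, 15, 16, 20, 24, 30, 32, 40, 48, 60, 80, 96, 120, 160, 240, 480.
Test each divisor d:
381^1 ≡ 381
381^2 ≡ 236
381^3 ≡ 326
381^4 ≡ 361
381^5 ≡ 521
381^6 ≡ 349
381^8 ≡ 152
381^10 ≡ 36
381^12 ≡ 64
381^15 ≡ 311
381^16 ≡ 443
381^20 ≡ 242
381^24 ≡ 407
381^30 ≡ 280
381^32 ≡ 205
381^40 ≡ 67
381^48 ≡ 171
381^60 ≡ 404
381^80 ≡ 273
381^96 ≡ 256
381^120 ≡ 373
381^160 ≡ 222
381^240 ≡ 1
The smallest such exponent is 240, so the order of 381 is 240.

240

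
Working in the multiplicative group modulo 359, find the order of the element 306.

179

By Lagrange's theorem, ord_359(306) divides φ(359) = 359 − 1 = 358 = 2 · 179.
Divisors of 358: 1, 2, 179, 358.
Compute 306^d (mod 359) for the divisors d until we hit 1:
306^1 ≡ 306 (mod 359)
306^2 ≡ 296 (mod 359)
306^179 ≡ 1 (mod 359) ✓
Hence ord(306) = 179.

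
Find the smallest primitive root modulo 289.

φ(289) = φ(17^2) = 17·(17−1) = 272 = 2^4 · 17.
Test candidates g = 2, 3, … against the prime factors q ∈ {2, 17} of φ(289): g is a generator iff g^(272/q) ≢ 1 for every such q.
g = 2: 2^136 ≡ 1 — hits 1, so not a primitive root.
g = 3: 3^136 ≡ 288; 3^16 ≡ 171 — none is 1, so 3 is a primitive root.
So 3 is the smallest generator of (Z/289Z)^×.

3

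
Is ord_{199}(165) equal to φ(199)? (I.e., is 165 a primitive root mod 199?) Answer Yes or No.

No

φ(199) = 199 − 1 = 198 = 2 · 3^2 · 11.
It suffices to check that the order of 165 is not a proper divisor of 198: compute 165^(198/q) for q ∈ {2, 3, 11}.
165^99 ≡ 1 (mod 199)  [q = 2: ≡ 1 ✗]
165^66 ≡ 106 (mod 199)  [q = 3: ≢ 1 ✓]
165^18 ≡ 114 (mod 199)  [q = 11: ≢ 1 ✓]
The check at q = 2 fails, so 165 generates a proper subgroup.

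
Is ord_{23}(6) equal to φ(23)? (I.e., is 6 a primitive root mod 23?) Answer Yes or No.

φ(23) = 23 − 1 = 22 = 2 · 11.
It suffices to check that the order of 6 is not a proper divisor of 22: compute 6^(22/q) for q ∈ {2, 11}.
6^11 ≡ 1 (mod 23)  [q = 2: ≡ 1 ✗]
6^2 ≡ 13 (mod 23)  [q = 11: ≢ 1 ✓]
6^11 ≡ 1 shows ord(6) | 11, strictly less than φ(23); not a primitive root.

No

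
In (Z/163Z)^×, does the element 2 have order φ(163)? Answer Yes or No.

φ(163) = 163 − 1 = 162 = 2 · 3^4.
2 is a primitive root mod 163 iff 2^(φ(163)/q) ≢ 1 for every prime q | φ(163), i.e. q ∈ {2, 3}.
2^81 ≡ 162 (mod 163)  [q = 2: ≢ 1 ✓]
2^54 ≡ 104 (mod 163)  [q = 3: ≢ 1 ✓]
None equal 1, so ord_163(2) = 162: 2 is a primitive root.

Yes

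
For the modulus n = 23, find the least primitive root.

φ(23) = 23 − 1 = 22 = 2 · 11.
g is a primitive root iff g^(22/q) ≢ 1 (mod 23) for each prime q ∈ {2, 11}.
g = 2: 2^11 ≡ 1 — hits 1, so not a primitive root.
g = 3: 3^11 ≡ 1 — hits 1, so not a primitive root.
g = 4: 4^11 ≡ 1 — hits 1, so not a primitive root.
g = 5: 5^11 ≡ 22; 5^2 ≡ 2 — none is 1, so 5 is a primitive root.
The smallest primitive root modulo 23 is 5.

5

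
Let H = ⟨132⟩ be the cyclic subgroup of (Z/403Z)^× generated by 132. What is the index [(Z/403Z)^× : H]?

Since 132 ∈ (Z/403Z)^×, its order divides φ(403) = φ(13·31) = (13−1)·(31−1) = 12·30 = 360 = 2^3 · 3^2 · 5.
Divisors of 360: 1, 2, 3, 4, 5, 6, 8, 9, 10, 12, 15, 18, 20, 24, 30, 36, 40, 45, 60, 72, 90, 120, 180, 360.
Check 132^d mod 403 for each divisor in increasing order:
132^1 ≡ 132
132^2 ≡ 95
132^3 ≡ 47
132^4 ≡ 159
132^5 ≡ 32
132^6 ≡ 194
132^8 ≡ 295
132^9 ≡ 252
132^10 ≡ 218
132^12 ≡ 157
132^15 ≡ 125
132^18 ≡ 233
132^20 ≡ 373
132^24 ≡ 66
132^30 ≡ 311
132^36 ≡ 287
132^40 ≡ 94
132^45 ≡ 187
132^60 ≡ 1
So ord_403(132) = 60, hence |⟨132⟩| = 60.
[(Z/403Z)^× : ⟨132⟩] = 360/60 = 6.

6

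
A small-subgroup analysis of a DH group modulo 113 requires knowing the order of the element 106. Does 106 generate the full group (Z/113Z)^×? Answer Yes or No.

φ(113) = 113 − 1 = 112 = 2^4 · 7.
106 is a primitive root mod 113 iff 106^(φ(113)/q) ≢ 1 for every prime q | φ(113), i.e. q ∈ {2, 7}.
106^56 ≡ 1 (mod 113)  [q = 2: ≡ 1 ✗]
106^16 ≡ 49 (mod 113)  [q = 7: ≢ 1 ✓]
Since 106^56 ≡ 1, the order of 106 divides 56 < 112, so 106 is not a primitive root.

No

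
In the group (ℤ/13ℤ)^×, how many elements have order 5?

0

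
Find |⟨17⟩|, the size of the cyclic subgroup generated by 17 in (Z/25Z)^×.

By Lagrange's theorem, ord_25(17) divides φ(25) = φ(5^2) = 5·(5−1) = 20 = 2^2 · 5.
Divisors of 20: 1, 2, 4, 5, 10, 20.
Compute 17^d (mod 25) for the divisors d until we hit 1:
17^1 ≡ 17
17^2 ≡ 14
17^4 ≡ 21
17^5 ≡ 7
17^10 ≡ 24
17^20 ≡ 1
The smallest such exponent is 20, so the order of 17 is 20.

20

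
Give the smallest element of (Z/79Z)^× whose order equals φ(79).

φ(79) = 79 − 1 = 78 = 2 · 3 · 13.
g is a primitive root iff g^(78/q) ≢ 1 (mod 79) for each prime q ∈ {2, 3, 13}.
g = 2: 2^39 ≡ 1 — hits 1, so not a primitive root.
g = 3: 3^39 ≡ 78; 3^26 ≡ 23; 3^6 ≡ 18 — none is 1, so 3 is a primitive root.
So 3 is the smallest generator of (Z/79Z)^×.

3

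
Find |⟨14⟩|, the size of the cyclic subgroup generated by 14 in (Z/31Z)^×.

By Lagrange's theorem, ord_31(14) divides φ(31) = 31 − 1 = 30 = 2 · 3 · 5.
Divisors of 30: 1, 2, 3, 5, 6, 10, 15, 30.
Check 14^d mod 31 for each divisor in increasing order:
14^1 ≡ 14 (mod 31)
14^2 ≡ 10 (mod 31)
14^3 ≡ 16 (mod 31)
14^5 ≡ 5 (mod 31)
14^6 ≡ 8 (mod 31)
14^10 ≡ 25 (mod 31)
14^15 ≡ 1 (mod 31) ✓
So ord_31(14) = 15.

15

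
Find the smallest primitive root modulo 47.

φ(47) = 47 − 1 = 46 = 2 · 23.
g is a primitive root iff g^(46/q) ≢ 1 (mod 47) for each prime q ∈ {2, 23}.
g = 2: 2^23 ≡ 1 — hits 1, so not a primitive root.
g = 3: 3^23 ≡ 1 — hits 1, so not a primitive root.
g = 4: 4^23 ≡ 1 — hits 1, so not a primitive root.
g = 5: 5^23 ≡ 46; 5^2 ≡ 25 — none is 1, so 5 is a primitive root.
Hence the least primitive root of 47 is 5.

5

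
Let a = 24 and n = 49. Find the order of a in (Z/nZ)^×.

42

ord(24) | φ(49) = φ(7^2) = 7·(7−1) = 42 = 2 · 3 · 7.
Divisors of 42: 1, 2, 3, 6, 7, 14, 21, 42.
Compute 24^d (mod 49) for the divisors d until we hit 1:
24^1 ≡ 24 (mod 49)
24^2 ≡ 37 (mod 49)
24^3 ≡ 6 (mod 49)
24^6 ≡ 36 (mod 49)
24^7 ≡ 31 (mod 49)
24^14 ≡ 30 (mod 49)
24^21 ≡ 48 (mod 49)
24^42 ≡ 1 (mod 49) ✓
Hence ord(24) = 42.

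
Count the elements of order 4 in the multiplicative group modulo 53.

φ(53) = 53 − 1 = 52 = 2^2 · 13.
(Z/53Z)^× is cyclic (|G| = 52); a cyclic group of order m has exactly φ(d) elements of each order d | m, and none otherwise.
4 = 2^2 divides 52, and φ(4) = 2.

2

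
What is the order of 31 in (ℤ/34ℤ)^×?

16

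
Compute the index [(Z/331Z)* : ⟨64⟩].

ord(64) | φ(331) = 331 − 1 = 330 = 2 · 3 · 5 · 11.
Divisors of 330: 1, 2, 3, 5, 6, 10, 11, 15, 22, 30, 33, 55, 66, 110, 165, 330.
Compute 64^d (mod 331) for the divisors d until we hit 1:
64^1 ≡ 64
64^2 ≡ 124
64^3 ≡ 323
64^5 ≡ 1
So ord_331(64) = 5, hence |⟨64⟩| = 5.
The index is φ(331) / ord(64) = 330 / 5 = 66.

66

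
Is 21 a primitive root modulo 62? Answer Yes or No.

Yes

φ(62) = φ(2)·φ(31) = 1·30 = 30 = 2 · 3 · 5.
An element g generates (Z/62Z)^× iff g^(30/q) ≢ 1 (mod 62) for each prime q ∈ {2, 3, 5}.
21^15 ≡ 61 (mod 62)  [q = 2: ≢ 1 ✓]
21^10 ≡ 5 (mod 62)  [q = 3: ≢ 1 ✓]
21^6 ≡ 33 (mod 62)  [q = 5: ≢ 1 ✓]
None equal 1, so ord_62(21) = 30: 21 is a primitive root.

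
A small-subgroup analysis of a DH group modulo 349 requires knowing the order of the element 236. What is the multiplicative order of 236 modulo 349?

348

The order of 236 must divide φ(349) = 349 − 1 = 348 = 2^2 · 3 · 29.
Divisors of 348: 1, 2, 3, 4, 6, 12, 29, 58, 87, 116, 174, 348.
Evaluate successive powers at the divisors of 348:
236^1 ≡ 236 (mod 349)
236^2 ≡ 205 (mod 349)
236^3 ≡ 218 (mod 349)
236^4 ≡ 145 (mod 349)
236^6 ≡ 60 (mod 349)
236^12 ≡ 110 (mod 349)
236^29 ≡ 24 (mod 349)
236^58 ≡ 227 (mod 349)
236^87 ≡ 213 (mod 349)
236^116 ≡ 226 (mod 349)
236^174 ≡ 348 (mod 349)
236^348 ≡ 1 (mod 349) ✓
Therefore the multiplicative order of 236 modulo 349 is 348.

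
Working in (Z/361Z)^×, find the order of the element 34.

342

ord(34) | φ(361) = φ(19^2) = 19·(19−1) = 342 = 2 · 3^2 · 19.
Divisors of 342: 1, 2, 3, 6, 9, 18, 19, 38, 57, 114, 171, 342.
Compute 34^d (mod 361) for the divisors d until we hit 1:
34^1 ≡ 34 (mod 361)
34^2 ≡ 73 (mod 361)
34^3 ≡ 316 (mod 361)
34^6 ≡ 220 (mod 361)
34^9 ≡ 208 (mod 361)
34^18 ≡ 305 (mod 361)
34^19 ≡ 262 (mod 361)
34^38 ≡ 54 (mod 361)
34^57 ≡ 69 (mod 361)
34^114 ≡ 68 (mod 361)
34^171 ≡ 360 (mod 361)
34^342 ≡ 1 (mod 361) ✓
Therefore the multiplicative order of 34 modulo 361 is 342.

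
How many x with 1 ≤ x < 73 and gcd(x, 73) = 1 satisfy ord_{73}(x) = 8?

4

φ(73) = 73 − 1 = 72 = 2^3 · 3^2.
(Z/73Z)^× is cyclic (|G| = 72); a cyclic group of order m has exactly φ(d) elements of each order d | m, and none otherwise.
8 = 2^3 divides 72, and φ(8) = 4.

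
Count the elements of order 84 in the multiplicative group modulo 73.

φ(73) = 73 − 1 = 72 = 2^3 · 3^2.
(Z/73Z)^× is cyclic (|G| = 72); a cyclic group of order m has exactly φ(d) elements of each order d | m, and none otherwise.
Since 84 ∤ 72, the count is 0.

0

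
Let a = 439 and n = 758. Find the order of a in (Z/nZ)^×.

378

By Lagrange's theorem, ord_758(439) divides φ(758) = φ(2)·φ(379) = 1·378 = 378 = 2 · 3^3 · 7.
Divisors of 378: 1, 2, 3, 6, 7, 9, 14, 18, 21, 27, 42, 54, 63, 126, 189, 378.
Check 439^d mod 758 for each divisor in increasing order:
439^1 ≡ 439
439^2 ≡ 189
439^3 ≡ 349
439^6 ≡ 521
439^7 ≡ 561
439^9 ≡ 667
439^14 ≡ 151
439^18 ≡ 701
439^21 ≡ 573
439^27 ≡ 639
439^42 ≡ 115
439^54 ≡ 517
439^63 ≡ 707
439^126 ≡ 327
439^189 ≡ 757
439^378 ≡ 1
The smallest such exponent is 378, so the order of 439 is 378.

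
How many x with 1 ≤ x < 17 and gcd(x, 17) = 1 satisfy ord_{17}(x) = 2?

1

φ(17) = 17 − 1 = 16 = 2^4.
In a cyclic group of order 16, there are φ(d) elements of order d for each divisor d of 16, and zero for non-divisors.
2 | 16, and φ(2) = 2 − 1 = 1.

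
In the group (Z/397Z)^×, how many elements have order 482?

φ(397) = 397 − 1 = 396 = 2^2 · 3^2 · 11.
(Z/397Z)^× is cyclic (|G| = 396); a cyclic group of order m has exactly φ(d) elements of each order d | m, and none otherwise.
Since 482 ∤ 396, the count is 0.

0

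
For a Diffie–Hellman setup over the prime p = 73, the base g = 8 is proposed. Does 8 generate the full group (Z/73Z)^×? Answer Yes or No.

No

φ(73) = 73 − 1 = 72 = 2^3 · 3^2.
An element g generates (Z/73Z)^× iff g^(72/q) ≢ 1 (mod 73) for each prime q ∈ {2, 3}.
8^36 ≡ 1 (mod 73)  [q = 2: ≡ 1 ✗]
8^24 ≡ 1 (mod 73)  [q = 3: ≡ 1 ✗]
8^36 ≡ 1 shows ord(8) | 36, strictly less than φ(73); not a primitive root.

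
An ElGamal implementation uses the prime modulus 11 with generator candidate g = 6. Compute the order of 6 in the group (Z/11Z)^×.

10

ord(6) | φ(11) = 11 − 1 = 10 = 2 · 5.
Divisors of 10: 1, 2, 5, 10.
Evaluate successive powers at the divisors of 10:
6^1 ≡ 6 (mod 11)
6^2 ≡ 3 (mod 11)
6^5 ≡ 10 (mod 11)
6^10 ≡ 1 (mod 11) ✓
Hence ord(6) = 10.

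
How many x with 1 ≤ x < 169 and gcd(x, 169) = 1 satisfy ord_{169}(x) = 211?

0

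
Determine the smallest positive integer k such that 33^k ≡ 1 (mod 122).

20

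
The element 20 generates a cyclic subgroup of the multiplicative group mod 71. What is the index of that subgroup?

The order of 20 must divide φ(71) = 71 − 1 = 70 = 2 · 5 · 7.
Divisors of 70: 1, 2, 5, 7, 10, 14, 35, 70.
Evaluate successive powers at the divisors of 70:
20^1 ≡ 20
20^2 ≡ 45
20^5 ≡ 30
20^7 ≡ 1
So ord_71(20) = 7, hence |⟨20⟩| = 7.
The index is φ(71) / ord(20) = 70 / 7 = 10.

10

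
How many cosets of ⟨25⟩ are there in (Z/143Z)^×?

12

By Lagrange's theorem, ord_143(25) divides φ(143) = φ(11·13) = (11−1)·(13−1) = 10·12 = 120 = 2^3 · 3 · 5.
Divisors of 120: 1, 2, 3, 4, 5, 6, 8, 10, 12, 15, 20, 24, 30, 40, 60, 120.
Check 25^d mod 143 for each divisor in increasing order:
25^1 ≡ 25 (mod 143)
25^2 ≡ 53 (mod 143)
25^3 ≡ 38 (mod 143)
25^4 ≡ 92 (mod 143)
25^5 ≡ 12 (mod 143)
25^6 ≡ 14 (mod 143)
25^8 ≡ 27 (mod 143)
25^10 ≡ 1 (mod 143) ✓
Thus |⟨25⟩| = ord(25) = 10.
Index = |(Z/143Z)^×| / |⟨25⟩| = 120 / 10 = 12.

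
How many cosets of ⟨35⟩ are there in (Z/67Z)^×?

2

Since 35 ∈ (Z/67Z)^×, its order divides φ(67) = 67 − 1 = 66 = 2 · 3 · 11.
Divisors of 66: 1, 2, 3, 6, 11, 22, 33, 66.
Test each divisor d:
35^1 ≡ 35 (mod 67)
35^2 ≡ 19 (mod 67)
35^3 ≡ 62 (mod 67)
35^6 ≡ 25 (mod 67)
35^11 ≡ 37 (mod 67)
35^22 ≡ 29 (mod 67)
35^33 ≡ 1 (mod 67) ✓
So ord_67(35) = 33, hence |⟨35⟩| = 33.
[(Z/67Z)^× : ⟨35⟩] = 66/33 = 2.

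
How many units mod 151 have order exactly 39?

0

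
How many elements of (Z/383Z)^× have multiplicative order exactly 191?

φ(383) = 383 − 1 = 382 = 2 · 191.
(Z/383Z)^× is cyclic (|G| = 382); a cyclic group of order m has exactly φ(d) elements of each order d | m, and none otherwise.
191 | 382, and φ(191) = 191 − 1 = 190.

190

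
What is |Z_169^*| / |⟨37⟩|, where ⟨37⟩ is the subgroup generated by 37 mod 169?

The order of 37 must divide φ(169) = φ(13^2) = 13·(13−1) = 156 = 2^2 · 3 · 13.
Divisors of 156: 1, 2, 3, 4, 6, 12, 13, 26, 39, 52, 78, 156.
Check 37^d mod 169 for each divisor in increasing order:
37^1 ≡ 37 (mod 169)
37^2 ≡ 17 (mod 169)
37^3 ≡ 122 (mod 169)
37^4 ≡ 120 (mod 169)
37^6 ≡ 12 (mod 169)
37^12 ≡ 144 (mod 169)
37^13 ≡ 89 (mod 169)
37^26 ≡ 147 (mod 169)
37^39 ≡ 70 (mod 169)
37^52 ≡ 146 (mod 169)
37^78 ≡ 168 (mod 169)
37^156 ≡ 1 (mod 169) ✓
So ord_169(37) = 156, hence |⟨37⟩| = 156.
The index is φ(169) / ord(37) = 156 / 156 = 1.

1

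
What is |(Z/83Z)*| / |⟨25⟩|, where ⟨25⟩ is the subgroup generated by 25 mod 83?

2

ord(25) | φ(83) = 83 − 1 = 82 = 2 · 41.
Divisors of 82: 1, 2, 41, 82.
Check 25^d mod 83 for each divisor in increasing order:
25^1 ≡ 25 (mod 83)
25^2 ≡ 44 (mod 83)
25^41 ≡ 1 (mod 83) ✓
The order of 25 is 41, so the subgroup it generates has 41 elements.
The index is φ(83) / ord(25) = 82 / 41 = 2.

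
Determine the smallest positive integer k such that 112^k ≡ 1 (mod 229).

By Lagrange's theorem, ord_229(112) divides φ(229) = 229 − 1 = 228 = 2^2 · 3 · 19.
Divisors of 228: 1, 2, 3, 4, 6, 12, 19, 38, 57, 76, 114, 228.
Evaluate successive powers at the divisors of 228:
112^1 ≡ 112 (mod 229)
112^2 ≡ 178 (mod 229)
112^3 ≡ 13 (mod 229)
112^4 ≡ 82 (mod 229)
112^6 ≡ 169 (mod 229)
112^12 ≡ 165 (mod 229)
112^19 ≡ 18 (mod 229)
112^38 ≡ 95 (mod 229)
112^57 ≡ 107 (mod 229)
112^76 ≡ 94 (mod 229)
112^114 ≡ 228 (mod 229)
112^228 ≡ 1 (mod 229) ✓
Therefore the multiplicative order of 112 modulo 229 is 228.

228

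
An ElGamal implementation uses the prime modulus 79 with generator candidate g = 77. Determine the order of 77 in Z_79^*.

78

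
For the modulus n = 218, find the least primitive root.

φ(218) = φ(2)·φ(109) = 1·108 = 108 = 2^2 · 3^3.
g is a primitive root iff g^(108/q) ≢ 1 (mod 218) for each prime q ∈ {2, 3}.
g = 2: gcd(2, 218) = 2 > 1, not a unit — skip.
g = 3: 3^54 ≡ 1 — hits 1, so not a primitive root.
g = 4: gcd(4, 218) = 2 > 1, not a unit — skip.
g = 5: 5^54 ≡ 1 — hits 1, so not a primitive root.
g = 6: gcd(6, 218) = 2 > 1, not a unit — skip.
g = 7: 7^54 ≡ 1 — hits 1, so not a primitive root.
g = 8: gcd(8, 218) = 2 > 1, not a unit — skip.
g = 9: 9^54 ≡ 1 — hits 1, so not a primitive root.
g = 10: gcd(10, 218) = 2 > 1, not a unit — skip.
g = 11: 11^54 ≡ 217; 11^36 ≡ 45 — none is 1, so 11 is a primitive root.
The smallest primitive root modulo 218 is 11.

11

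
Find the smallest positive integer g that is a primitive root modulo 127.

3

φ(127) = 127 − 1 = 126 = 2 · 3^2 · 7.
Test candidates g = 2, 3, … against the prime factors q ∈ {2, 3, 7} of φ(127): g is a generator iff g^(126/q) ≢ 1 for every such q.
g = 2: 2^63 ≡ 1 — hits 1, so not a primitive root.
g = 3: 3^63 ≡ 126; 3^42 ≡ 107; 3^18 ≡ 4 — none is 1, so 3 is a primitive root.
Hence the least primitive root of 127 is 3.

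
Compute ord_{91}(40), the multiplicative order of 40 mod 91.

6

By Lagrange's theorem, ord_91(40) divides φ(91) = φ(7·13) = (7−1)·(13−1) = 6·12 = 72 = 2^3 · 3^2.
Divisors of 72: 1, 2, 3, 4, 6, 8, 9, 12, 18, 24, 36, 72.
Evaluate successive powers at the divisors of 72:
40^1 ≡ 40 (mod 91)
40^2 ≡ 53 (mod 91)
40^3 ≡ 27 (mod 91)
40^4 ≡ 79 (mod 91)
40^6 ≡ 1 (mod 91) ✓
Therefore the multiplicative order of 40 modulo 91 is 6.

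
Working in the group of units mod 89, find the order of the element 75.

ord(75) | φ(89) = 89 − 1 = 88 = 2^3 · 11.
Divisors of 88: 1, 2, 4, 8, 11, 22, 44, 88.
Evaluate successive powers at the divisors of 88:
75^1 ≡ 75
75^2 ≡ 18
75^4 ≡ 57
75^8 ≡ 45
75^11 ≡ 52
75^22 ≡ 34
75^44 ≡ 88
75^88 ≡ 1
So ord_89(75) = 88.

88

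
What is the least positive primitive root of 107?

φ(107) = 107 − 1 = 106 = 2 · 53.
g is a primitive root iff g^(106/q) ≢ 1 (mod 107) for each prime q ∈ {2, 53}.
g = 2: 2^53 ≡ 106; 2^2 ≡ 4 — none is 1, so 2 is a primitive root.
Hence the least primitive root of 107 is 2.

2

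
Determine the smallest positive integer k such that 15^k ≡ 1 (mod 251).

The order of 15 must divide φ(251) = 251 − 1 = 250 = 2 · 5^3.
Divisors of 250: 1, 2, 5, 10, 25, 50, 125, 250.
Check 15^d mod 251 for each divisor in increasing order:
15^1 ≡ 15 (mod 251)
15^2 ≡ 225 (mod 251)
15^5 ≡ 100 (mod 251)
15^10 ≡ 211 (mod 251)
15^25 ≡ 113 (mod 251)
15^50 ≡ 219 (mod 251)
15^125 ≡ 1 (mod 251) ✓
Hence ord(15) = 125.

125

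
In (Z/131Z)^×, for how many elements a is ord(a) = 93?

0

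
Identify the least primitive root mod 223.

φ(223) = 223 − 1 = 222 = 2 · 3 · 37.
Test candidates g = 2, 3, … against the prime factors q ∈ {2, 3, 37} of φ(223): g is a generator iff g^(222/q) ≢ 1 for every such q.
g = 2: 2^111 ≡ 1 — hits 1, so not a primitive root.
g = 3: 3^111 ≡ 222; 3^74 ≡ 183; 3^6 ≡ 60 — none is 1, so 3 is a primitive root.
So 3 is the smallest generator of (Z/223Z)^×.

3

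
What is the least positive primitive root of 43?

3

φ(43) = 43 − 1 = 42 = 2 · 3 · 7.
g is a primitive root iff g^(42/q) ≢ 1 (mod 43) for each prime q ∈ {2, 3, 7}.
g = 2: 2^21 ≡ 42; 2^14 ≡ 1 — hits 1, so not a primitive root.
g = 3: 3^21 ≡ 42; 3^14 ≡ 36; 3^6 ≡ 41 — none is 1, so 3 is a primitive root.
The smallest primitive root modulo 43 is 3.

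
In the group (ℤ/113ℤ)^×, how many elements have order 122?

0

φ(113) = 113 − 1 = 112 = 2^4 · 7.
Since (Z/113Z)^× is cyclic of order 112, the number of elements of order d is φ(d) when d | 112 and 0 otherwise.
Here 112 is not a multiple of 122, so there are no elements of order 122.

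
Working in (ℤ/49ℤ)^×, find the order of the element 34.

14

Since 34 ∈ (Z/49Z)^×, its order divides φ(49) = φ(7^2) = 7·(7−1) = 42 = 2 · 3 · 7.
Divisors of 42: 1, 2, 3, 6, 7, 14, 21, 42.
Evaluate successive powers at the divisors of 42:
34^1 ≡ 34 (mod 49)
34^2 ≡ 29 (mod 49)
34^3 ≡ 6 (mod 49)
34^6 ≡ 36 (mod 49)
34^7 ≡ 48 (mod 49)
34^14 ≡ 1 (mod 49) ✓
The smallest such exponent is 14, so the order of 34 is 14.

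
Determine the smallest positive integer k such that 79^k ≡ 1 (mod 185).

36

Since 79 ∈ (Z/185Z)^×, its order divides φ(185) = φ(5·37) = (5−1)·(37−1) = 4·36 = 144 = 2^4 · 3^2.
Divisors of 144: 1, 2, 3, 4, 6, 8, 9, 12, 16, 18, 24, 36, 48, 72, 144.
Evaluate successive powers at the divisors of 144:
79^1 ≡ 79 (mod 185)
79^2 ≡ 136 (mod 185)
79^3 ≡ 14 (mod 185)
79^4 ≡ 181 (mod 185)
79^6 ≡ 11 (mod 185)
79^8 ≡ 16 (mod 185)
79^9 ≡ 154 (mod 185)
79^12 ≡ 121 (mod 185)
79^16 ≡ 71 (mod 185)
79^18 ≡ 36 (mod 185)
79^24 ≡ 26 (mod 185)
79^36 ≡ 1 (mod 185) ✓
The smallest such exponent is 36, so the order of 79 is 36.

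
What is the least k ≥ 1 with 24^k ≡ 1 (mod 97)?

Since 24 ∈ (Z/97Z)^×, its order divides φ(97) = 97 − 1 = 96 = 2^5 · 3.
Divisors of 96: 1, 2, 3, 4, 6, 8, 12, 16, 24, 32, 48, 96.
Evaluate successive powers at the divisors of 96:
24^1 ≡ 24 (mod 97)
24^2 ≡ 91 (mod 97)
24^3 ≡ 50 (mod 97)
24^4 ≡ 36 (mod 97)
24^6 ≡ 75 (mod 97)
24^8 ≡ 35 (mod 97)
24^12 ≡ 96 (mod 97)
24^16 ≡ 61 (mod 97)
24^24 ≡ 1 (mod 97) ✓
The smallest such exponent is 24, so the order of 24 is 24.

24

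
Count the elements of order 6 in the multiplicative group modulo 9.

2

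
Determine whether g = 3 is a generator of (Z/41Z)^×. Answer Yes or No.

No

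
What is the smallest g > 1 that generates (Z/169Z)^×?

φ(169) = φ(13^2) = 13·(13−1) = 156 = 2^2 · 3 · 13.
g is a primitive root iff g^(156/q) ≢ 1 (mod 169) for each prime q ∈ {2, 3, 13}.
g = 2: 2^78 ≡ 168; 2^52 ≡ 146; 2^12 ≡ 40 — none is 1, so 2 is a primitive root.
So 2 is the smallest generator of (Z/169Z)^×.

2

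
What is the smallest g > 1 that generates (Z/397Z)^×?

5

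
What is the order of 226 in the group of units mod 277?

92

ord(226) | φ(277) = 277 − 1 = 276 = 2^2 · 3 · 23.
Divisors of 276: 1, 2, 3, 4, 6, 12, 23, 46, 69, 92, 138, 276.
Evaluate successive powers at the divisors of 276:
226^1 ≡ 226 (mod 277)
226^2 ≡ 108 (mod 277)
226^3 ≡ 32 (mod 277)
226^4 ≡ 30 (mod 277)
226^6 ≡ 193 (mod 277)
226^12 ≡ 131 (mod 277)
226^23 ≡ 60 (mod 277)
226^46 ≡ 276 (mod 277)
226^69 ≡ 217 (mod 277)
226^92 ≡ 1 (mod 277) ✓
Therefore the multiplicative order of 226 modulo 277 is 92.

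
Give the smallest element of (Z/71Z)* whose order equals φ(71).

7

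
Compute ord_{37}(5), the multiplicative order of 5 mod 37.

36

By Lagrange's theorem, ord_37(5) divides φ(37) = 37 − 1 = 36 = 2^2 · 3^2.
Divisors of 36: 1, 2, 3, 4, 6, 9, 12, 18, 36.
Test each divisor d:
5^1 ≡ 5 (mod 37)
5^2 ≡ 25 (mod 37)
5^3 ≡ 14 (mod 37)
5^4 ≡ 33 (mod 37)
5^6 ≡ 11 (mod 37)
5^9 ≡ 6 (mod 37)
5^12 ≡ 10 (mod 37)
5^18 ≡ 36 (mod 37)
5^36 ≡ 1 (mod 37) ✓
Therefore the multiplicative order of 5 modulo 37 is 36.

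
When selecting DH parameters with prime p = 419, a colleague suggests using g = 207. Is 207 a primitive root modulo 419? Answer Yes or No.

φ(419) = 419 − 1 = 418 = 2 · 11 · 19.
An element g generates (Z/419Z)^× iff g^(418/q) ≢ 1 (mod 419) for each prime q ∈ {2, 11, 19}.
207^209 ≡ 1 (mod 419)  [q = 2: ≡ 1 ✗]
207^38 ≡ 59 (mod 419)  [q = 11: ≢ 1 ✓]
207^22 ≡ 139 (mod 419)  [q = 19: ≢ 1 ✓]
The check at q = 2 fails, so 207 generates a proper subgroup.

No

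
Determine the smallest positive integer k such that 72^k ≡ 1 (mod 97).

48

ord(72) | φ(97) = 97 − 1 = 96 = 2^5 · 3.
Divisors of 96: 1, 2, 3, 4, 6, 8, 12, 16, 24, 32, 48, 96.
Test each divisor d:
72^1 ≡ 72
72^2 ≡ 43
72^3 ≡ 89
72^4 ≡ 6
72^6 ≡ 64
72^8 ≡ 36
72^12 ≡ 22
72^16 ≡ 35
72^24 ≡ 96
72^32 ≡ 61
72^48 ≡ 1
The smallest such exponent is 48, so the order of 72 is 48.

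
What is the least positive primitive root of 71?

φ(71) = 71 − 1 = 70 = 2 · 5 · 7.
Test candidates g = 2, 3, … against the prime factors q ∈ {2, 5, 7} of φ(71): g is a generator iff g^(70/q) ≢ 1 for every such q.
g = 2: 2^35 ≡ 1 — hits 1, so not a primitive root.
g = 3: 3^35 ≡ 1 — hits 1, so not a primitive root.
g = 4: 4^35 ≡ 1 — hits 1, so not a primitive root.
g = 5: 5^35 ≡ 1 — hits 1, so not a primitive root.
g = 6: 6^35 ≡ 1 — hits 1, so not a primitive root.
g = 7: 7^35 ≡ 70; 7^14 ≡ 54; 7^10 ≡ 45 — none is 1, so 7 is a primitive root.
So 7 is the smallest generator of (Z/71Z)^×.

7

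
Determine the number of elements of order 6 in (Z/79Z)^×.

φ(79) = 79 − 1 = 78 = 2 · 3 · 13.
In a cyclic group of order 78, there are φ(d) elements of order d for each divisor d of 78, and zero for non-divisors.
6 = 2 · 3 divides 78, and φ(6) = 2.

2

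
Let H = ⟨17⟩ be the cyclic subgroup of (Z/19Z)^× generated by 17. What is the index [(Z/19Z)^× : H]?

2

Since 17 ∈ (Z/19Z)^×, its order divides φ(19) = 19 − 1 = 18 = 2 · 3^2.
Divisors of 18: 1, 2, 3, 6, 9, 18.
Compute 17^d (mod 19) for the divisors d until we hit 1:
17^1 ≡ 17 (mod 19)
17^2 ≡ 4 (mod 19)
17^3 ≡ 11 (mod 19)
17^6 ≡ 7 (mod 19)
17^9 ≡ 1 (mod 19) ✓
The order of 17 is 9, so the subgroup it generates has 9 elements.
The index is φ(19) / ord(17) = 18 / 9 = 2.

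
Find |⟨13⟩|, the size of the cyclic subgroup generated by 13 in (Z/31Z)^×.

30

Since 13 ∈ (Z/31Z)^×, its order divides φ(31) = 31 − 1 = 30 = 2 · 3 · 5.
Divisors of 30: 1, 2, 3, 5, 6, 10, 15, 30.
Compute 13^d (mod 31) for the divisors d until we hit 1:
13^1 ≡ 13 (mod 31)
13^2 ≡ 14 (mod 31)
13^3 ≡ 27 (mod 31)
13^5 ≡ 6 (mod 31)
13^6 ≡ 16 (mod 31)
13^10 ≡ 5 (mod 31)
13^15 ≡ 30 (mod 31)
13^30 ≡ 1 (mod 31) ✓
So ord_31(13) = 30.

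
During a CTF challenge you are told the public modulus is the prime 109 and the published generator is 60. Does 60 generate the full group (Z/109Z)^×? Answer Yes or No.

No

φ(109) = 109 − 1 = 108 = 2^2 · 3^3.
Test 60^(108/q) mod 109 for each prime factor q of 108:
60^54 ≡ 1 (mod 109)  [q = 2: ≡ 1 ✗]
60^36 ≡ 45 (mod 109)  [q = 3: ≢ 1 ✓]
Since 60^54 ≡ 1, the order of 60 divides 54 < 108, so 60 is not a primitive root.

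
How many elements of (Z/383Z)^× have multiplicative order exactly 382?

190

φ(383) = 383 − 1 = 382 = 2 · 191.
Since (Z/383Z)^× is cyclic of order 382, the number of elements of order d is φ(d) when d | 382 and 0 otherwise.
382 = 2 · 191 divides 382, and φ(382) = 190.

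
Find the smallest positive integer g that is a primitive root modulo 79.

3

φ(79) = 79 − 1 = 78 = 2 · 3 · 13.
Test candidates g = 2, 3, … against the prime factors q ∈ {2, 3, 13} of φ(79): g is a generator iff g^(78/q) ≢ 1 for every such q.
g = 2: 2^39 ≡ 1 — hits 1, so not a primitive root.
g = 3: 3^39 ≡ 78; 3^26 ≡ 23; 3^6 ≡ 18 — none is 1, so 3 is a primitive root.
Hence the least primitive root of 79 is 3.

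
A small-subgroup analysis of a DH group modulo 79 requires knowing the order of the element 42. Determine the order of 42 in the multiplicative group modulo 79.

By Lagrange's theorem, ord_79(42) divides φ(79) = 79 − 1 = 78 = 2 · 3 · 13.
Divisors of 78: 1, 2, 3, 6, 13, 26, 39, 78.
Test each divisor d:
42^1 ≡ 42
42^2 ≡ 26
42^3 ≡ 65
42^6 ≡ 38
42^13 ≡ 55
42^26 ≡ 23
42^39 ≡ 1
Therefore the multiplicative order of 42 modulo 79 is 39.

39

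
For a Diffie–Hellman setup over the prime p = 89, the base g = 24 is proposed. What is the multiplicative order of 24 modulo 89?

88

Since 24 ∈ (Z/89Z)^×, its order divides φ(89) = 89 − 1 = 88 = 2^3 · 11.
Divisors of 88: 1, 2, 4, 8, 11, 22, 44, 88.
Test each divisor d:
24^1 ≡ 24
24^2 ≡ 42
24^4 ≡ 73
24^8 ≡ 78
24^11 ≡ 37
24^22 ≡ 34
24^44 ≡ 88
24^88 ≡ 1
Hence ord(24) = 88.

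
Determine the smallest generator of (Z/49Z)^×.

φ(49) = φ(7^2) = 7·(7−1) = 42 = 2 · 3 · 7.
Test candidates g = 2, 3, … against the prime factors q ∈ {2, 3, 7} of φ(49): g is a generator iff g^(42/q) ≢ 1 for every such q.
g = 2: 2^21 ≡ 1 — hits 1, so not a primitive root.
g = 3: 3^21 ≡ 48; 3^14 ≡ 30; 3^6 ≡ 43 — none is 1, so 3 is a primitive root.
So 3 is the smallest generator of (Z/49Z)^×.

3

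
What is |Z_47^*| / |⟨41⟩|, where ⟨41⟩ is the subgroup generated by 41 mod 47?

1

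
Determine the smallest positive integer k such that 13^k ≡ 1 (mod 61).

3

The order of 13 must divide φ(61) = 61 − 1 = 60 = 2^2 · 3 · 5.
Divisors of 60: 1, 2, 3, 4, 5, 6, 10, 12, 15, 20, 30, 60.
Compute 13^d (mod 61) for the divisors d until we hit 1:
13^1 ≡ 13 (mod 61)
13^2 ≡ 47 (mod 61)
13^3 ≡ 1 (mod 61) ✓
Therefore the multiplicative order of 13 modulo 61 is 3.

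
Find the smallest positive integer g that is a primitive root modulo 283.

φ(283) = 283 − 1 = 282 = 2 · 3 · 47.
Test candidates g = 2, 3, … against the prime factors q ∈ {2, 3, 47} of φ(283): g is a generator iff g^(282/q) ≢ 1 for every such q.
g = 2: 2^141 ≡ 282; 2^94 ≡ 1 — hits 1, so not a primitive root.
g = 3: 3^141 ≡ 282; 3^94 ≡ 238; 3^6 ≡ 163 — none is 1, so 3 is a primitive root.
Hence the least primitive root of 283 is 3.

3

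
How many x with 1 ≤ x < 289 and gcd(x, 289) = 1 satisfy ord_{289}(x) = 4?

φ(289) = φ(17^2) = 17·(17−1) = 272 = 2^4 · 17.
(Z/289Z)^× is cyclic (|G| = 272); a cyclic group of order m has exactly φ(d) elements of each order d | m, and none otherwise.
4 = 2^2 divides 272, and φ(4) = 2.

2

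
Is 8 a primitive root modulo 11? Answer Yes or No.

Yes

φ(11) = 11 − 1 = 10 = 2 · 5.
Test 8^(10/q) mod 11 for each prime factor q of 10:
8^5 ≡ 10 (mod 11)  [q = 2: ≢ 1 ✓]
8^2 ≡ 9 (mod 11)  [q = 5: ≢ 1 ✓]
All checks pass, so 8 has order 10 and is a primitive root modulo 11.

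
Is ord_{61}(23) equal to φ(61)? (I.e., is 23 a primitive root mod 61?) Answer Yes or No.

φ(61) = 61 − 1 = 60 = 2^2 · 3 · 5.
It suffices to check that the order of 23 is not a proper divisor of 60: compute 23^(60/q) for q ∈ {2, 3, 5}.
23^30 ≡ 60 (mod 61)  [q = 2: ≢ 1 ✓]
23^20 ≡ 1 (mod 61)  [q = 3: ≡ 1 ✗]
23^12 ≡ 20 (mod 61)  [q = 5: ≢ 1 ✓]
The check at q = 3 fails, so 23 generates a proper subgroup.

No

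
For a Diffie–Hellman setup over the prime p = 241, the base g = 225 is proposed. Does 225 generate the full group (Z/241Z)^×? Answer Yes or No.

φ(241) = 241 − 1 = 240 = 2^4 · 3 · 5.
Test 225^(240/q) mod 241 for each prime factor q of 240:
225^120 ≡ 1 (mod 241)  [q = 2: ≡ 1 ✗]
225^80 ≡ 15 (mod 241)  [q = 3: ≢ 1 ✓]
225^48 ≡ 1 (mod 241)  [q = 5: ≡ 1 ✗]
225^120 ≡ 1 shows ord(225) | 120, strictly less than φ(241); not a primitive root.

No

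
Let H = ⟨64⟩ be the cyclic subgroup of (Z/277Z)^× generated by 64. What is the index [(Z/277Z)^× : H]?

6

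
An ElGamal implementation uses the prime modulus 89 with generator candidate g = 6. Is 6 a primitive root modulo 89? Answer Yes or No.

Yes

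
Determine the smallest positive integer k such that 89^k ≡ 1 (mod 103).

34

ord(89) | φ(103) = 103 − 1 = 102 = 2 · 3 · 17.
Divisors of 102: 1, 2, 3, 6, 17, 34, 51, 102.
Evaluate successive powers at the divisors of 102:
89^1 ≡ 89 (mod 103)
89^2 ≡ 93 (mod 103)
89^3 ≡ 37 (mod 103)
89^6 ≡ 30 (mod 103)
89^17 ≡ 102 (mod 103)
89^34 ≡ 1 (mod 103) ✓
Therefore the multiplicative order of 89 modulo 103 is 34.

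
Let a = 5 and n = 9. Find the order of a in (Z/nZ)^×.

6

Since 5 ∈ (Z/9Z)^×, its order divides φ(9) = φ(3^2) = 3·(3−1) = 6 = 2 · 3.
Divisors of 6: 1, 2, 3, 6.
Test each divisor d:
5^1 ≡ 5 (mod 9)
5^2 ≡ 7 (mod 9)
5^3 ≡ 8 (mod 9)
5^6 ≡ 1 (mod 9) ✓
So ord_9(5) = 6.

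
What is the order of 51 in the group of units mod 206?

102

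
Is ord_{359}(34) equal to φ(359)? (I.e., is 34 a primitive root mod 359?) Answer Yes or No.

φ(359) = 359 − 1 = 358 = 2 · 179.
34 is a primitive root mod 359 iff 34^(φ(359)/q) ≢ 1 for every prime q | φ(359), i.e. q ∈ {2, 179}.
34^179 ≡ 1 (mod 359)  [q = 2: ≡ 1 ✗]
34^2 ≡ 79 (mod 359)  [q = 179: ≢ 1 ✓]
The check at q = 2 fails, so 34 generates a proper subgroup.

No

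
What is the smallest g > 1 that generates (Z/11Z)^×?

φ(11) = 11 − 1 = 10 = 2 · 5.
Test candidates g = 2, 3, … against the prime factors q ∈ {2, 5} of φ(11): g is a generator iff g^(10/q) ≢ 1 for every such q.
g = 2: 2^5 ≡ 10; 2^2 ≡ 4 — none is 1, so 2 is a primitive root.
Hence the least primitive root of 11 is 2.

2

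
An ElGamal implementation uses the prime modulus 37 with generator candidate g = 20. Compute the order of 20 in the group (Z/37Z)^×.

36

Since 20 ∈ (Z/37Z)^×, its order divides φ(37) = 37 − 1 = 36 = 2^2 · 3^2.
Divisors of 36: 1, 2, 3, 4, 6, 9, 12, 18, 36.
Test each divisor d:
20^1 ≡ 20
20^2 ≡ 30
20^3 ≡ 8
20^4 ≡ 12
20^6 ≡ 27
20^9 ≡ 31
20^12 ≡ 26
20^18 ≡ 36
20^36 ≡ 1
Therefore the multiplicative order of 20 modulo 37 is 36.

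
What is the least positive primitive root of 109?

6

φ(109) = 109 − 1 = 108 = 2^2 · 3^3.
g is a primitive root iff g^(108/q) ≢ 1 (mod 109) for each prime q ∈ {2, 3}.
g = 2: 2^54 ≡ 108; 2^36 ≡ 1 — hits 1, so not a primitive root.
g = 3: 3^54 ≡ 1 — hits 1, so not a primitive root.
g = 4: 4^54 ≡ 1 — hits 1, so not a primitive root.
g = 5: 5^54 ≡ 1 — hits 1, so not a primitive root.
g = 6: 6^54 ≡ 108; 6^36 ≡ 63 — none is 1, so 6 is a primitive root.
Hence the least primitive root of 109 is 6.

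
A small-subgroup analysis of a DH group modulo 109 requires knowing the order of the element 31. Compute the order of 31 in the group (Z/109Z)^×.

54

The order of 31 must divide φ(109) = 109 − 1 = 108 = 2^2 · 3^3.
Divisors of 108: 1, 2, 3, 4, 6, 9, 12, 18, 27, 36, 54, 108.
Test each divisor d:
31^1 ≡ 31
31^2 ≡ 89
31^3 ≡ 34
31^4 ≡ 73
31^6 ≡ 66
31^9 ≡ 64
31^12 ≡ 105
31^18 ≡ 63
31^27 ≡ 108
31^36 ≡ 45
31^54 ≡ 1
So ord_109(31) = 54.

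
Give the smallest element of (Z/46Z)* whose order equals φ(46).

φ(46) = φ(2)·φ(23) = 1·22 = 22 = 2 · 11.
Test candidates g = 2, 3, … against the prime factors q ∈ {2, 11} of φ(46): g is a generator iff g^(22/q) ≢ 1 for every such q.
g = 2: gcd(2, 46) = 2 > 1, not a unit — skip.
g = 3: 3^11 ≡ 1 — hits 1, so not a primitive root.
g = 4: gcd(4, 46) = 2 > 1, not a unit — skip.
g = 5: 5^11 ≡ 45; 5^2 ≡ 25 — none is 1, so 5 is a primitive root.
The smallest primitive root modulo 46 is 5.

5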